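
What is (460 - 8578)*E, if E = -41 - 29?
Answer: 568260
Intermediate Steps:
E = -70
(460 - 8578)*E = (460 - 8578)*(-70) = -8118*(-70) = 568260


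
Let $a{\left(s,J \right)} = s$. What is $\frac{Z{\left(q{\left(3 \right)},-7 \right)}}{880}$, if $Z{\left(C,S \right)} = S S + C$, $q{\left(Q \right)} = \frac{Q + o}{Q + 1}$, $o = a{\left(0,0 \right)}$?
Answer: $\frac{199}{3520} \approx 0.056534$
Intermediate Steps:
$o = 0$
$q{\left(Q \right)} = \frac{Q}{1 + Q}$ ($q{\left(Q \right)} = \frac{Q + 0}{Q + 1} = \frac{Q}{1 + Q}$)
$Z{\left(C,S \right)} = C + S^{2}$ ($Z{\left(C,S \right)} = S^{2} + C = C + S^{2}$)
$\frac{Z{\left(q{\left(3 \right)},-7 \right)}}{880} = \frac{\frac{3}{1 + 3} + \left(-7\right)^{2}}{880} = \left(\frac{3}{4} + 49\right) \frac{1}{880} = \frac{199}{4} \cdot \frac{1}{880} = \frac{199}{3520}$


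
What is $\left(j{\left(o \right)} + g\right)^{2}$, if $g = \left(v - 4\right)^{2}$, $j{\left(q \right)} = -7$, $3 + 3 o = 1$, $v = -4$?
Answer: $3249$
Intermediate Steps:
$o = - \frac{2}{3}$ ($o = -1 + \frac{1}{3} \cdot 1 = -1 + \frac{1}{3} = - \frac{2}{3} \approx -0.66667$)
$g = 64$ ($g = \left(-4 - 4\right)^{2} = \left(-8\right)^{2} = 64$)
$\left(j{\left(o \right)} + g\right)^{2} = \left(-7 + 64\right)^{2} = 57^{2} = 3249$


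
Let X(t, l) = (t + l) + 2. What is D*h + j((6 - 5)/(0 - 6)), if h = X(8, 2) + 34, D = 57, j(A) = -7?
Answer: 2615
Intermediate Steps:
X(t, l) = 2 + l + t (X(t, l) = (l + t) + 2 = 2 + l + t)
h = 46 (h = (2 + 2 + 8) + 34 = 12 + 34 = 46)
D*h + j((6 - 5)/(0 - 6)) = 57*46 - 7 = 2622 - 7 = 2615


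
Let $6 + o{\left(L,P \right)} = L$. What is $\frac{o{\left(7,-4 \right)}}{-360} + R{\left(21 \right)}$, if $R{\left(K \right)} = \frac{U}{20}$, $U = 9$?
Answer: $\frac{161}{360} \approx 0.44722$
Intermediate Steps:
$o{\left(L,P \right)} = -6 + L$
$R{\left(K \right)} = \frac{9}{20}$
$\frac{o{\left(7,-4 \right)}}{-360} + R{\left(21 \right)} = \frac{-6 + 7}{-360} + \frac{9}{20} = \left(- \frac{1}{360}\right) 1 + \frac{9}{20} = - \frac{1}{360} + \frac{9}{20} = \frac{161}{360}$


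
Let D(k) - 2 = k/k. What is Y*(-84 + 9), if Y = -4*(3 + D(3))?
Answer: 1800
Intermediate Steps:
D(k) = 3 (D(k) = 2 + k/k = 2 + 1 = 3)
Y = -24 (Y = -4*(3 + 3) = -4*6 = -24)
Y*(-84 + 9) = -24*(-84 + 9) = -24*(-75) = 1800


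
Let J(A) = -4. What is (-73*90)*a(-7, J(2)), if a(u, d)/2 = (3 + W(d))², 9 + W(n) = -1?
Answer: -643860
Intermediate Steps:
W(n) = -10 (W(n) = -9 - 1 = -10)
a(u, d) = 98 (a(u, d) = 2*(3 - 10)² = 2*(-7)² = 2*49 = 98)
(-73*90)*a(-7, J(2)) = -73*90*98 = -6570*98 = -643860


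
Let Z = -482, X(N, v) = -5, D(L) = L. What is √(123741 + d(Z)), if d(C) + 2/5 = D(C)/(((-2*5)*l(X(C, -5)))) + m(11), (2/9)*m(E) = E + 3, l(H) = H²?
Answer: √77378455/25 ≈ 351.86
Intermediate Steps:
m(E) = 27/2 + 9*E/2 (m(E) = 9*(E + 3)/2 = 9*(3 + E)/2 = 27/2 + 9*E/2)
d(C) = 313/5 - C/250 (d(C) = -⅖ + (C/((-2*5*(-5)²)) + (27/2 + (9/2)*11)) = -⅖ + (C/((-10*25)) + (27/2 + 99/2)) = -⅖ + (C/(-250) + 63) = -⅖ + (C*(-1/250) + 63) = -⅖ + (-C/250 + 63) = -⅖ + (63 - C/250) = 313/5 - C/250)
√(123741 + d(Z)) = √(123741 + (313/5 - 1/250*(-482))) = √(123741 + (313/5 + 241/125)) = √(123741 + 8066/125) = √(15475691/125) = √77378455/25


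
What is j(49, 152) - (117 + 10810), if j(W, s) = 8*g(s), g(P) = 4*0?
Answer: -10927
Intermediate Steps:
g(P) = 0
j(W, s) = 0 (j(W, s) = 8*0 = 0)
j(49, 152) - (117 + 10810) = 0 - (117 + 10810) = 0 - 1*10927 = 0 - 10927 = -10927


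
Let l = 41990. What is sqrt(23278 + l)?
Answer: 42*sqrt(37) ≈ 255.48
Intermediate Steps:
sqrt(23278 + l) = sqrt(23278 + 41990) = sqrt(65268) = 42*sqrt(37)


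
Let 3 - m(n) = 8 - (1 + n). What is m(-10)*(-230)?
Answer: 3220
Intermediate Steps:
m(n) = -4 + n (m(n) = 3 - (8 - (1 + n)) = 3 - (8 + (-1 - n)) = 3 - (7 - n) = 3 + (-7 + n) = -4 + n)
m(-10)*(-230) = (-4 - 10)*(-230) = -14*(-230) = 3220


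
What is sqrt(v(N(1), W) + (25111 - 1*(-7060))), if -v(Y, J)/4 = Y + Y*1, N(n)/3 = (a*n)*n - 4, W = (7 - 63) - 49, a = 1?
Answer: sqrt(32243) ≈ 179.56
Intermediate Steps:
W = -105 (W = -56 - 49 = -105)
N(n) = -12 + 3*n**2 (N(n) = 3*((1*n)*n - 4) = 3*(n*n - 4) = 3*(n**2 - 4) = 3*(-4 + n**2) = -12 + 3*n**2)
v(Y, J) = -8*Y (v(Y, J) = -4*(Y + Y*1) = -4*(Y + Y) = -8*Y)
sqrt(v(N(1), W) + (25111 - 1*(-7060))) = sqrt(-8*(-12 + 3*1**2) + (25111 - 1*(-7060))) = sqrt(-8*(-12 + 3*1) + (25111 + 7060)) = sqrt(-8*(-12 + 3) + 32171) = sqrt(-8*(-9) + 32171) = sqrt(72 + 32171) = sqrt(32243)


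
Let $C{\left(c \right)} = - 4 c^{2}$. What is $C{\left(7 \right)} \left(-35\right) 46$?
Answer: $315560$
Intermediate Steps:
$C{\left(7 \right)} \left(-35\right) 46 = - 4 \cdot 7^{2} \left(-35\right) 46 = \left(-4\right) 49 \left(-35\right) 46 = \left(-196\right) \left(-35\right) 46 = 6860 \cdot 46 = 315560$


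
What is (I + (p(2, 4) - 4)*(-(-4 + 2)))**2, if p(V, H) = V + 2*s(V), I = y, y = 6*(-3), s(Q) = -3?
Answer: 1156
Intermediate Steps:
y = -18
I = -18
p(V, H) = -6 + V (p(V, H) = V + 2*(-3) = V - 6 = -6 + V)
(I + (p(2, 4) - 4)*(-(-4 + 2)))**2 = (-18 + ((-6 + 2) - 4)*(-(-4 + 2)))**2 = (-18 + (-4 - 4)*(-1*(-2)))**2 = (-18 - 8*2)**2 = (-18 - 16)**2 = (-34)**2 = 1156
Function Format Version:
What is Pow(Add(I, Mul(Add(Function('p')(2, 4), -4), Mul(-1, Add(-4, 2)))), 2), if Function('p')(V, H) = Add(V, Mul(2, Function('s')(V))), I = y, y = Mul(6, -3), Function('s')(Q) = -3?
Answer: 1156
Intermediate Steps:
y = -18
I = -18
Function('p')(V, H) = Add(-6, V) (Function('p')(V, H) = Add(V, Mul(2, -3)) = Add(V, -6) = Add(-6, V))
Pow(Add(I, Mul(Add(Function('p')(2, 4), -4), Mul(-1, Add(-4, 2)))), 2) = Pow(Add(-18, Mul(Add(Add(-6, 2), -4), Mul(-1, Add(-4, 2)))), 2) = Pow(Add(-18, Mul(Add(-4, -4), Mul(-1, -2))), 2) = Pow(Add(-18, Mul(-8, 2)), 2) = Pow(Add(-18, -16), 2) = Pow(-34, 2) = 1156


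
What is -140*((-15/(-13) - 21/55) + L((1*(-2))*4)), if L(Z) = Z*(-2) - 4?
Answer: -255696/143 ≈ -1788.1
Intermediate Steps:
L(Z) = -4 - 2*Z (L(Z) = -2*Z - 4 = -4 - 2*Z)
-140*((-15/(-13) - 21/55) + L((1*(-2))*4)) = -140*((-15/(-13) - 21/55) + (-4 - 2*1*(-2)*4)) = -140*((-15*(-1/13) - 21*1/55) + (-4 - (-4)*4)) = -140*((15/13 - 21/55) + (-4 - 2*(-8))) = -140*(552/715 + (-4 + 16)) = -140*(552/715 + 12) = -140*9132/715 = -255696/143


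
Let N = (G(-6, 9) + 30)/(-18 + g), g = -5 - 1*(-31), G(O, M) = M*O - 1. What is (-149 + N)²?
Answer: 1481089/64 ≈ 23142.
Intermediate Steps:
G(O, M) = -1 + M*O
g = 26 (g = -5 + 31 = 26)
N = -25/8 (N = ((-1 + 9*(-6)) + 30)/(-18 + 26) = ((-1 - 54) + 30)/8 = (-55 + 30)*(⅛) = -25*⅛ = -25/8 ≈ -3.1250)
(-149 + N)² = (-149 - 25/8)² = (-1217/8)² = 1481089/64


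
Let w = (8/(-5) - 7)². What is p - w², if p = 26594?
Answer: 13202449/625 ≈ 21124.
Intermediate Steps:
w = 1849/25 (w = (8*(-⅕) - 7)² = (-8/5 - 7)² = (-43/5)² = 1849/25 ≈ 73.960)
p - w² = 26594 - (1849/25)² = 26594 - 1*3418801/625 = 26594 - 3418801/625 = 13202449/625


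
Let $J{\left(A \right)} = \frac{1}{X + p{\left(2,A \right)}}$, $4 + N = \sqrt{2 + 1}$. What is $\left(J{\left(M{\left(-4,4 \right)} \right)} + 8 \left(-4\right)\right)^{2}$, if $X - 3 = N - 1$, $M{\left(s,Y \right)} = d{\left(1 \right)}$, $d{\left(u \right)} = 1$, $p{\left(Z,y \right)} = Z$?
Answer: $\frac{\left(96 - \sqrt{3}\right)^{2}}{9} \approx 987.38$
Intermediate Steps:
$N = -4 + \sqrt{3}$ ($N = -4 + \sqrt{2 + 1} = -4 + \sqrt{3} \approx -2.2679$)
$M{\left(s,Y \right)} = 1$
$X = -2 + \sqrt{3}$ ($X = 3 - \left(5 - \sqrt{3}\right) = -2 + \sqrt{3} \approx -0.26795$)
$J{\left(A \right)} = \frac{\sqrt{3}}{3}$ ($J{\left(A \right)} = \frac{1}{\left(-2 + \sqrt{3}\right) + 2} = \frac{1}{\sqrt{3}} = \frac{\sqrt{3}}{3}$)
$\left(J{\left(M{\left(-4,4 \right)} \right)} + 8 \left(-4\right)\right)^{2} = \left(\frac{\sqrt{3}}{3} + 8 \left(-4\right)\right)^{2} = \left(\frac{\sqrt{3}}{3} - 32\right)^{2} = \left(-32 + \frac{\sqrt{3}}{3}\right)^{2}$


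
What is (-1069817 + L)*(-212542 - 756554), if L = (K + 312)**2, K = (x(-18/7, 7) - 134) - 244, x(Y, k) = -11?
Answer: 1031009605248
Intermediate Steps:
K = -389 (K = (-11 - 134) - 244 = -145 - 244 = -389)
L = 5929 (L = (-389 + 312)**2 = (-77)**2 = 5929)
(-1069817 + L)*(-212542 - 756554) = (-1069817 + 5929)*(-212542 - 756554) = -1063888*(-969096) = 1031009605248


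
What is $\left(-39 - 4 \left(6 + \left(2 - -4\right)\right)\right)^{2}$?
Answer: $7569$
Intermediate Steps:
$\left(-39 - 4 \left(6 + \left(2 - -4\right)\right)\right)^{2} = \left(-39 - 4 \left(6 + \left(2 + 4\right)\right)\right)^{2} = \left(-39 - 4 \left(6 + 6\right)\right)^{2} = \left(-39 - 48\right)^{2} = \left(-87\right)^{2} = 7569$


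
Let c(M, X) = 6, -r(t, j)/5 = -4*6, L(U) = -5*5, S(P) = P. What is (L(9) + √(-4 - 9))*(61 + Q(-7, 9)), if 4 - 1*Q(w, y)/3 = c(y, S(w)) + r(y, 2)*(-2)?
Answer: -19375 + 775*I*√13 ≈ -19375.0 + 2794.3*I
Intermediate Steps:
L(U) = -25
r(t, j) = 120 (r(t, j) = -(-20)*6 = -5*(-24) = 120)
Q(w, y) = 714 (Q(w, y) = 12 - 3*(6 + 120*(-2)) = 12 - 3*(6 - 240) = 12 - 3*(-234) = 12 + 702 = 714)
(L(9) + √(-4 - 9))*(61 + Q(-7, 9)) = (-25 + √(-4 - 9))*(61 + 714) = (-25 + √(-13))*775 = (-25 + I*√13)*775 = -19375 + 775*I*√13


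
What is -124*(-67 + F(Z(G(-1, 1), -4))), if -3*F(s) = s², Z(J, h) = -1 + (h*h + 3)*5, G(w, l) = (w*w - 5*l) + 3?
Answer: 1120588/3 ≈ 3.7353e+5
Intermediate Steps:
G(w, l) = 3 + w² - 5*l (G(w, l) = (w² - 5*l) + 3 = 3 + w² - 5*l)
Z(J, h) = 14 + 5*h² (Z(J, h) = -1 + (h² + 3)*5 = -1 + (3 + h²)*5 = -1 + (15 + 5*h²) = 14 + 5*h²)
F(s) = -s²/3
-124*(-67 + F(Z(G(-1, 1), -4))) = -124*(-67 - (14 + 5*(-4)²)²/3) = -124*(-67 - (14 + 5*16)²/3) = -124*(-67 - (14 + 80)²/3) = -124*(-67 - ⅓*94²) = -124*(-67 - ⅓*8836) = -124*(-67 - 8836/3) = -124*(-9037/3) = 1120588/3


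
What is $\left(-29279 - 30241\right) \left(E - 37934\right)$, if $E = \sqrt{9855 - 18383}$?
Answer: $2257831680 - 238080 i \sqrt{533} \approx 2.2578 \cdot 10^{9} - 5.4965 \cdot 10^{6} i$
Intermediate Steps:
$E = 4 i \sqrt{533}$ ($E = \sqrt{-8528} = 4 i \sqrt{533} \approx 92.347 i$)
$\left(-29279 - 30241\right) \left(E - 37934\right) = \left(-29279 - 30241\right) \left(4 i \sqrt{533} - 37934\right) = - 59520 \left(-37934 + 4 i \sqrt{533}\right) = 2257831680 - 238080 i \sqrt{533}$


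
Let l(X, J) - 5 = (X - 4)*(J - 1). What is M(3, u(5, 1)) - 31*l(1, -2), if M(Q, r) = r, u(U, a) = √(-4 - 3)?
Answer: -434 + I*√7 ≈ -434.0 + 2.6458*I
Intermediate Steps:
l(X, J) = 5 + (-1 + J)*(-4 + X) (l(X, J) = 5 + (X - 4)*(J - 1) = 5 + (-4 + X)*(-1 + J) = 5 + (-1 + J)*(-4 + X))
u(U, a) = I*√7 (u(U, a) = √(-7) = I*√7)
M(3, u(5, 1)) - 31*l(1, -2) = I*√7 - 31*(9 - 1*1 - 4*(-2) - 2*1) = I*√7 - 31*(9 - 1 + 8 - 2) = I*√7 - 31*14 = I*√7 - 434 = -434 + I*√7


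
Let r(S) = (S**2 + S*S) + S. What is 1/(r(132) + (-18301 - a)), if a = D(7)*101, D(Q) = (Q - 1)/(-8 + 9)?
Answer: 1/16073 ≈ 6.2216e-5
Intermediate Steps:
D(Q) = -1 + Q (D(Q) = (-1 + Q)/1 = (-1 + Q)*1 = -1 + Q)
a = 606 (a = (-1 + 7)*101 = 6*101 = 606)
r(S) = S + 2*S**2 (r(S) = (S**2 + S**2) + S = 2*S**2 + S = S + 2*S**2)
1/(r(132) + (-18301 - a)) = 1/(132*(1 + 2*132) + (-18301 - 1*606)) = 1/(132*(1 + 264) + (-18301 - 606)) = 1/(132*265 - 18907) = 1/(34980 - 18907) = 1/16073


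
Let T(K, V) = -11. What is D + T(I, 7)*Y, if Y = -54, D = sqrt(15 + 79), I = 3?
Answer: 594 + sqrt(94) ≈ 603.70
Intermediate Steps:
D = sqrt(94) ≈ 9.6954
D + T(I, 7)*Y = sqrt(94) - 11*(-54) = sqrt(94) + 594 = 594 + sqrt(94)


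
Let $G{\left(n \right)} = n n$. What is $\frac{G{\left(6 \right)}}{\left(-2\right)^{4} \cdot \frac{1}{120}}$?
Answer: $270$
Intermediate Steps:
$G{\left(n \right)} = n^{2}$
$\frac{G{\left(6 \right)}}{\left(-2\right)^{4} \cdot \frac{1}{120}} = \frac{6^{2}}{\left(-2\right)^{4} \cdot \frac{1}{120}} = \frac{36}{16 \cdot \frac{1}{120}} = \frac{36}{\frac{2}{15}} = 36 \cdot \frac{15}{2} = 270$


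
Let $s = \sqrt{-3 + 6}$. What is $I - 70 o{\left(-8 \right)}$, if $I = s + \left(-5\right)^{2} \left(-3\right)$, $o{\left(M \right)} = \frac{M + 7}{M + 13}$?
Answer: $-61 + \sqrt{3} \approx -59.268$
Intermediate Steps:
$o{\left(M \right)} = \frac{7 + M}{13 + M}$
$s = \sqrt{3} \approx 1.732$
$I = -75 + \sqrt{3}$ ($I = \sqrt{3} + \left(-5\right)^{2} \left(-3\right) = \sqrt{3} + 25 \left(-3\right) = \sqrt{3} - 75 = -75 + \sqrt{3} \approx -73.268$)
$I - 70 o{\left(-8 \right)} = \left(-75 + \sqrt{3}\right) - 70 \frac{7 - 8}{13 - 8} = \left(-75 + \sqrt{3}\right) - 70 \cdot \frac{1}{5} \left(-1\right) = \left(-75 + \sqrt{3}\right) - -14 = \left(-75 + \sqrt{3}\right) + 14 = -61 + \sqrt{3}$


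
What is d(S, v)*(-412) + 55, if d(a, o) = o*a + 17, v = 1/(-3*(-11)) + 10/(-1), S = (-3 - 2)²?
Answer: 3159383/33 ≈ 95739.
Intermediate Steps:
S = 25 (S = (-5)² = 25)
v = -329/33 (v = -⅓*(-1/11) + 10*(-1) = 1/33 - 10 = -329/33 ≈ -9.9697)
d(a, o) = 17 + a*o (d(a, o) = a*o + 17 = 17 + a*o)
d(S, v)*(-412) + 55 = (17 + 25*(-329/33))*(-412) + 55 = (17 - 8225/33)*(-412) + 55 = -7664/33*(-412) + 55 = 3157568/33 + 55 = 3159383/33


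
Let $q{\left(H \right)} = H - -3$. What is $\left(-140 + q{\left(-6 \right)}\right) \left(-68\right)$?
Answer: $9724$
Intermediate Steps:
$q{\left(H \right)} = 3 + H$ ($q{\left(H \right)} = H + 3 = 3 + H$)
$\left(-140 + q{\left(-6 \right)}\right) \left(-68\right) = \left(-140 + \left(3 - 6\right)\right) \left(-68\right) = \left(-140 - 3\right) \left(-68\right) = \left(-143\right) \left(-68\right) = 9724$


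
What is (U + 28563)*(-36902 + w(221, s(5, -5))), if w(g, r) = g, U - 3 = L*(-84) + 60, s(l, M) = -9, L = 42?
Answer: -920619738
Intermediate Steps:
U = -3465 (U = 3 + (42*(-84) + 60) = 3 + (-3528 + 60) = 3 - 3468 = -3465)
(U + 28563)*(-36902 + w(221, s(5, -5))) = (-3465 + 28563)*(-36902 + 221) = 25098*(-36681) = -920619738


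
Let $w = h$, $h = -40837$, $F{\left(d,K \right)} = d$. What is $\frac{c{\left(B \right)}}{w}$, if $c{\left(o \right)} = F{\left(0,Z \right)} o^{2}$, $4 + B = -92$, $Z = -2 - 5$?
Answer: $0$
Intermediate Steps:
$Z = -7$ ($Z = -2 - 5 = -7$)
$B = -96$ ($B = -4 - 92 = -96$)
$c{\left(o \right)} = 0$ ($c{\left(o \right)} = 0 o^{2} = 0$)
$w = -40837$
$\frac{c{\left(B \right)}}{w} = \frac{0}{-40837} = 0 \left(- \frac{1}{40837}\right) = 0$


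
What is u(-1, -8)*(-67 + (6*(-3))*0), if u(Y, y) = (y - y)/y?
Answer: 0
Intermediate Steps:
u(Y, y) = 0 (u(Y, y) = 0/y = 0)
u(-1, -8)*(-67 + (6*(-3))*0) = 0*(-67 + (6*(-3))*0) = 0*(-67 - 18*0) = 0*(-67 + 0) = 0*(-67) = 0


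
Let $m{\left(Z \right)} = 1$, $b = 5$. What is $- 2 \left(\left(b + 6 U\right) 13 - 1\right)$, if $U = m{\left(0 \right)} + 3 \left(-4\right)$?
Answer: $1588$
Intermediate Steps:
$U = -11$ ($U = 1 + 3 \left(-4\right) = 1 - 12 = -11$)
$- 2 \left(\left(b + 6 U\right) 13 - 1\right) = - 2 \left(\left(5 + 6 \left(-11\right)\right) 13 - 1\right) = - 2 \left(\left(5 - 66\right) 13 - 1\right) = - 2 \left(\left(-61\right) 13 - 1\right) = - 2 \left(-793 - 1\right) = \left(-2\right) \left(-794\right) = 1588$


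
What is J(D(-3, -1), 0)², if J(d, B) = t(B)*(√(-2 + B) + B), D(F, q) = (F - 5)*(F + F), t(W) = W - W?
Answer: 0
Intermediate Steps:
t(W) = 0
D(F, q) = 2*F*(-5 + F) (D(F, q) = (-5 + F)*(2*F) = 2*F*(-5 + F))
J(d, B) = 0 (J(d, B) = 0*(√(-2 + B) + B) = 0*(B + √(-2 + B)) = 0)
J(D(-3, -1), 0)² = 0² = 0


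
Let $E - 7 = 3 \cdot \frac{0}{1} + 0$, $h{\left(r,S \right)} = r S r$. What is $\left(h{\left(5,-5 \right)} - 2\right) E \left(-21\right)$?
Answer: $18669$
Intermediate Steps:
$h{\left(r,S \right)} = S r^{2}$ ($h{\left(r,S \right)} = S r r = S r^{2}$)
$E = 7$ ($E = 7 + \left(3 \cdot \frac{0}{1} + 0\right) = 7 + \left(3 \cdot 0 \cdot 1 + 0\right) = 7 + \left(3 \cdot 0 + 0\right) = 7 + \left(0 + 0\right) = 7 + 0 = 7$)
$\left(h{\left(5,-5 \right)} - 2\right) E \left(-21\right) = \left(- 5 \cdot 5^{2} - 2\right) 7 \left(-21\right) = \left(\left(-5\right) 25 - 2\right) 7 \left(-21\right) = \left(-125 - 2\right) 7 \left(-21\right) = \left(-127\right) 7 \left(-21\right) = \left(-889\right) \left(-21\right) = 18669$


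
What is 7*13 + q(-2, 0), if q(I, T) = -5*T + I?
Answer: 89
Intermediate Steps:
q(I, T) = I - 5*T
7*13 + q(-2, 0) = 7*13 + (-2 - 5*0) = 91 + (-2 + 0) = 91 - 2 = 89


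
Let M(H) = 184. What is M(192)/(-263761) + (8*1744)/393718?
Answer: 1803774680/51923726699 ≈ 0.034739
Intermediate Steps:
M(192)/(-263761) + (8*1744)/393718 = 184/(-263761) + (8*1744)/393718 = 184*(-1/263761) + 13952*(1/393718) = -184/263761 + 6976/196859 = 1803774680/51923726699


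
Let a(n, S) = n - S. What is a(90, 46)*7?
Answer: 308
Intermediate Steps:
a(90, 46)*7 = (90 - 1*46)*7 = (90 - 46)*7 = 44*7 = 308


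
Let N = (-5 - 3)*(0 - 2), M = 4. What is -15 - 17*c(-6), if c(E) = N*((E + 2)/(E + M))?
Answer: -559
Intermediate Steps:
N = 16 (N = -8*(-2) = 16)
c(E) = 16*(2 + E)/(4 + E) (c(E) = 16*((E + 2)/(E + 4)) = 16*((2 + E)/(4 + E)) = 16*(2 + E)/(4 + E))
-15 - 17*c(-6) = -15 - 272*(2 - 6)/(4 - 6) = -15 - 272*(-4)/(-2) = -15 - 272*(-1)*(-4)/2 = -15 - 17*32 = -15 - 544 = -559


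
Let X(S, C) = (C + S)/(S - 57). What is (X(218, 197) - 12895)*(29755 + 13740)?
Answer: -90281701600/161 ≈ -5.6076e+8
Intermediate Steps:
X(S, C) = (C + S)/(-57 + S)
(X(218, 197) - 12895)*(29755 + 13740) = ((197 + 218)/(-57 + 218) - 12895)*(29755 + 13740) = (415/161 - 12895)*43495 = -2075680/161*43495 = -90281701600/161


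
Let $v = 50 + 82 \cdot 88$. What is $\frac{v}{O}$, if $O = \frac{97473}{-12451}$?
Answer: $- \frac{30156322}{32491} \approx -928.14$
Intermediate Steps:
$v = 7266$ ($v = 50 + 7216 = 7266$)
$O = - \frac{97473}{12451}$ ($O = 97473 \left(- \frac{1}{12451}\right) = - \frac{97473}{12451} \approx -7.8285$)
$\frac{v}{O} = \frac{7266}{- \frac{97473}{12451}} = 7266 \left(- \frac{12451}{97473}\right) = - \frac{30156322}{32491}$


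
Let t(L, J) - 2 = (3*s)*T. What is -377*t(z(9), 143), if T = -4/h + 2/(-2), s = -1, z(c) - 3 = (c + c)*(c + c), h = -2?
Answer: 377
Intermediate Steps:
z(c) = 3 + 4*c² (z(c) = 3 + (c + c)*(c + c) = 3 + (2*c)*(2*c) = 3 + 4*c²)
T = 1 (T = -4/(-2) + 2/(-2) = -4*(-½) + 2*(-½) = 2 - 1 = 1)
t(L, J) = -1 (t(L, J) = 2 + (3*(-1))*1 = 2 - 3*1 = 2 - 3 = -1)
-377*t(z(9), 143) = -377*(-1) = 377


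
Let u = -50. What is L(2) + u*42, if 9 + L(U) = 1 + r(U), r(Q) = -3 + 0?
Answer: -2111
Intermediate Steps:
r(Q) = -3
L(U) = -11 (L(U) = -9 + (1 - 3) = -9 - 2 = -11)
L(2) + u*42 = -11 - 50*42 = -11 - 2100 = -2111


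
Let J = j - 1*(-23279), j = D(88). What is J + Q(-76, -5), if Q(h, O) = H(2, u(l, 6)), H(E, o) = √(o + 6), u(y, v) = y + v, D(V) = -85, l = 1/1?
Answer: 23194 + √13 ≈ 23198.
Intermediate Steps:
l = 1
j = -85
u(y, v) = v + y
H(E, o) = √(6 + o)
Q(h, O) = √13 (Q(h, O) = √(6 + (6 + 1)) = √(6 + 7) = √13)
J = 23194 (J = -85 - 1*(-23279) = -85 + 23279 = 23194)
J + Q(-76, -5) = 23194 + √13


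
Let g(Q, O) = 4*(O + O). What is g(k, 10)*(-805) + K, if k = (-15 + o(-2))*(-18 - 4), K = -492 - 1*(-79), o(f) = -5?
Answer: -64813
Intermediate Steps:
K = -413 (K = -492 + 79 = -413)
k = 440 (k = (-15 - 5)*(-18 - 4) = -20*(-22) = 440)
g(Q, O) = 8*O (g(Q, O) = 4*(2*O) = 8*O)
g(k, 10)*(-805) + K = (8*10)*(-805) - 413 = 80*(-805) - 413 = -64400 - 413 = -64813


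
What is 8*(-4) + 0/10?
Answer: -32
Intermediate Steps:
8*(-4) + 0/10 = -32 + 0*(⅒) = -32 + 0 = -32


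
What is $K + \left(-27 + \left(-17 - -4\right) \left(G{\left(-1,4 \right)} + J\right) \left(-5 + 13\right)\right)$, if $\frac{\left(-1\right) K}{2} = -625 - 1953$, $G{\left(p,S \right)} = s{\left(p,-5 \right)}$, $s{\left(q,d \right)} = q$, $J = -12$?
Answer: $6481$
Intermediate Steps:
$G{\left(p,S \right)} = p$
$K = 5156$ ($K = - 2 \left(-625 - 1953\right) = \left(-2\right) \left(-2578\right) = 5156$)
$K + \left(-27 + \left(-17 - -4\right) \left(G{\left(-1,4 \right)} + J\right) \left(-5 + 13\right)\right) = 5156 - \left(27 - \left(-17 - -4\right) \left(-1 - 12\right) \left(-5 + 13\right)\right) = 5156 - \left(27 - \left(-17 + 4\right) \left(\left(-13\right) 8\right)\right) = 5156 - -1325 = 5156 + \left(-27 + 1352\right) = 5156 + 1325 = 6481$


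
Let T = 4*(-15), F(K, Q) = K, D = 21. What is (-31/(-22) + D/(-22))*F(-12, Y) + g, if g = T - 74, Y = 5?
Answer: -1534/11 ≈ -139.45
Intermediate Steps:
T = -60
g = -134 (g = -60 - 74 = -134)
(-31/(-22) + D/(-22))*F(-12, Y) + g = (-31/(-22) + 21/(-22))*(-12) - 134 = (-31*(-1/22) + 21*(-1/22))*(-12) - 134 = (31/22 - 21/22)*(-12) - 134 = (5/11)*(-12) - 134 = -60/11 - 134 = -1534/11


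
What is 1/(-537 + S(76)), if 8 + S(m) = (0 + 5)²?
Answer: -1/520 ≈ -0.0019231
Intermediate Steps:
S(m) = 17 (S(m) = -8 + (0 + 5)² = -8 + 5² = -8 + 25 = 17)
1/(-537 + S(76)) = 1/(-537 + 17) = 1/(-520) = -1/520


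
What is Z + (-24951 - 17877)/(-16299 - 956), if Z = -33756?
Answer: -582416952/17255 ≈ -33754.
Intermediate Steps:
Z + (-24951 - 17877)/(-16299 - 956) = -33756 + (-24951 - 17877)/(-16299 - 956) = -33756 - 42828/(-17255) = -33756 - 42828*(-1/17255) = -33756 + 42828/17255 = -582416952/17255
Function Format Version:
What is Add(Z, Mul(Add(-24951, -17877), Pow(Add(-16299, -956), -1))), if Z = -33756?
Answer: Rational(-582416952, 17255) ≈ -33754.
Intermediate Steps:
Add(Z, Mul(Add(-24951, -17877), Pow(Add(-16299, -956), -1))) = Add(-33756, Mul(Add(-24951, -17877), Pow(Add(-16299, -956), -1))) = Add(-33756, Mul(-42828, Pow(-17255, -1))) = Add(-33756, Mul(-42828, Rational(-1, 17255))) = Add(-33756, Rational(42828, 17255)) = Rational(-582416952, 17255)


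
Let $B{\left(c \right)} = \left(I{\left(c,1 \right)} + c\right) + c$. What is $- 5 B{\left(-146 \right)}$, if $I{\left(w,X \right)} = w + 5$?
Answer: $2165$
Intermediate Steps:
$I{\left(w,X \right)} = 5 + w$
$B{\left(c \right)} = 5 + 3 c$ ($B{\left(c \right)} = \left(\left(5 + c\right) + c\right) + c = \left(5 + 2 c\right) + c = 5 + 3 c$)
$- 5 B{\left(-146 \right)} = - 5 \left(5 + 3 \left(-146\right)\right) = - 5 \left(5 - 438\right) = \left(-5\right) \left(-433\right) = 2165$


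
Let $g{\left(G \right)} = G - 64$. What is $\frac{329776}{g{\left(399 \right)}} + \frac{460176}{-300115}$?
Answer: $\frac{19763313056}{20107705} \approx 982.87$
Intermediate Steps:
$g{\left(G \right)} = -64 + G$
$\frac{329776}{g{\left(399 \right)}} + \frac{460176}{-300115} = \frac{329776}{-64 + 399} + \frac{460176}{-300115} = \frac{329776}{335} + 460176 \left(- \frac{1}{300115}\right) = 329776 \cdot \frac{1}{335} - \frac{460176}{300115} = \frac{329776}{335} - \frac{460176}{300115} = \frac{19763313056}{20107705}$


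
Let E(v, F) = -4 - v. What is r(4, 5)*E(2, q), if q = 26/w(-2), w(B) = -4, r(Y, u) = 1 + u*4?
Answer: -126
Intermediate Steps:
r(Y, u) = 1 + 4*u
q = -13/2 (q = 26/(-4) = 26*(-¼) = -13/2 ≈ -6.5000)
r(4, 5)*E(2, q) = (1 + 4*5)*(-4 - 1*2) = (1 + 20)*(-4 - 2) = 21*(-6) = -126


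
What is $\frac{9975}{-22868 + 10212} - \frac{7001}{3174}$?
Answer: $- \frac{8590379}{2869296} \approx -2.9939$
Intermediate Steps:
$\frac{9975}{-22868 + 10212} - \frac{7001}{3174} = \frac{9975}{-12656} - \frac{7001}{3174} = 9975 \left(- \frac{1}{12656}\right) - \frac{7001}{3174} = - \frac{1425}{1808} - \frac{7001}{3174} = - \frac{8590379}{2869296}$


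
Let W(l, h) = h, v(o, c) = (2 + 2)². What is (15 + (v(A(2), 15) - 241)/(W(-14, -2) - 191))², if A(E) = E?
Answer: 9734400/37249 ≈ 261.33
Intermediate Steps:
v(o, c) = 16 (v(o, c) = 4² = 16)
(15 + (v(A(2), 15) - 241)/(W(-14, -2) - 191))² = (15 + (16 - 241)/(-2 - 191))² = (15 - 225/(-193))² = (15 - 225*(-1/193))² = (15 + 225/193)² = (3120/193)² = 9734400/37249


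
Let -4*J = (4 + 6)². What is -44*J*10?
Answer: 11000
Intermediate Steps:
J = -25 (J = -(4 + 6)²/4 = -¼*10² = -¼*100 = -25)
-44*J*10 = -44*(-25)*10 = 1100*10 = 11000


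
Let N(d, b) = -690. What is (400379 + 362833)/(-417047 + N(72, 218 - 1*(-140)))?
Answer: -763212/417737 ≈ -1.8270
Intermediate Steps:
(400379 + 362833)/(-417047 + N(72, 218 - 1*(-140))) = (400379 + 362833)/(-417047 - 690) = 763212/(-417737) = 763212*(-1/417737) = -763212/417737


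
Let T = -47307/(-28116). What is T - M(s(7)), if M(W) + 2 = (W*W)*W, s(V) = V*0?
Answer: 34513/9372 ≈ 3.6826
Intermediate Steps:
s(V) = 0
M(W) = -2 + W**3 (M(W) = -2 + (W*W)*W = -2 + W**2*W = -2 + W**3)
T = 15769/9372 (T = -47307*(-1/28116) = 15769/9372 ≈ 1.6826)
T - M(s(7)) = 15769/9372 - (-2 + 0**3) = 15769/9372 - (-2 + 0) = 15769/9372 - 1*(-2) = 15769/9372 + 2 = 34513/9372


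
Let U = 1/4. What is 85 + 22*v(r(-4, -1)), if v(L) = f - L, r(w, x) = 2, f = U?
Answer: 93/2 ≈ 46.500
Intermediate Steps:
U = ¼ ≈ 0.25000
f = ¼ ≈ 0.25000
v(L) = ¼ - L
85 + 22*v(r(-4, -1)) = 85 + 22*(¼ - 1*2) = 85 + 22*(¼ - 2) = 85 + 22*(-7/4) = 85 - 77/2 = 93/2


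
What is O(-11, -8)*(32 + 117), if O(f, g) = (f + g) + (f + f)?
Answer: -6109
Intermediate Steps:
O(f, g) = g + 3*f (O(f, g) = (f + g) + 2*f = g + 3*f)
O(-11, -8)*(32 + 117) = (-8 + 3*(-11))*(32 + 117) = (-8 - 33)*149 = -41*149 = -6109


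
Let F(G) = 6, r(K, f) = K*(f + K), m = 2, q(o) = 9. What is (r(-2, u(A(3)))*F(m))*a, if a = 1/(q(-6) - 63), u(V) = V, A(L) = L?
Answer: 2/9 ≈ 0.22222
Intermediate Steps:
a = -1/54 (a = 1/(9 - 63) = 1/(-54) = -1/54 ≈ -0.018519)
r(K, f) = K*(K + f)
(r(-2, u(A(3)))*F(m))*a = (-2*(-2 + 3)*6)*(-1/54) = (-2*1*6)*(-1/54) = -2*6*(-1/54) = -12*(-1/54) = 2/9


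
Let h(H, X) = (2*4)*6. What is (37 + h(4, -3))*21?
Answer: 1785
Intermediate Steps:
h(H, X) = 48 (h(H, X) = 8*6 = 48)
(37 + h(4, -3))*21 = (37 + 48)*21 = 85*21 = 1785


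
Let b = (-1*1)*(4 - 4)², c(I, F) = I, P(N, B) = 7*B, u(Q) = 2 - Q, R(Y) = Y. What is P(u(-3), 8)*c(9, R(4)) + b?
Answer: 504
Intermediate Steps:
b = 0 (b = -1*0² = -1*0 = 0)
P(u(-3), 8)*c(9, R(4)) + b = (7*8)*9 + 0 = 56*9 + 0 = 504 + 0 = 504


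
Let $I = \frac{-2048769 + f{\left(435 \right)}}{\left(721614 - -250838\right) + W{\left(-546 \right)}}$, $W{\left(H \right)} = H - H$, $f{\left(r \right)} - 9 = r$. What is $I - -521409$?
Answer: $\frac{507043176543}{972452} \approx 5.2141 \cdot 10^{5}$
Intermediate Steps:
$f{\left(r \right)} = 9 + r$
$W{\left(H \right)} = 0$
$I = - \frac{2048325}{972452}$ ($I = \frac{-2048769 + \left(9 + 435\right)}{\left(721614 - -250838\right) + 0} = \frac{-2048769 + 444}{\left(721614 + 250838\right) + 0} = - \frac{2048325}{972452 + 0} = - \frac{2048325}{972452} \approx -2.1063$)
$I - -521409 = - \frac{2048325}{972452} - -521409 = - \frac{2048325}{972452} + 521409 = \frac{507043176543}{972452}$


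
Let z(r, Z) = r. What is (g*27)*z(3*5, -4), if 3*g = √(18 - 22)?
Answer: 270*I ≈ 270.0*I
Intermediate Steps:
g = 2*I/3 (g = √(18 - 22)/3 = √(-4)/3 = (2*I)/3 = 2*I/3 ≈ 0.66667*I)
(g*27)*z(3*5, -4) = ((2*I/3)*27)*(3*5) = (18*I)*15 = 270*I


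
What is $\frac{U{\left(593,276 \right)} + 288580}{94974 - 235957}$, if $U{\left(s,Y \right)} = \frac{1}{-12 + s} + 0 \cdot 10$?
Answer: $- \frac{167664981}{81911123} \approx -2.0469$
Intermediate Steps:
$U{\left(s,Y \right)} = \frac{1}{-12 + s}$ ($U{\left(s,Y \right)} = \frac{1}{-12 + s} + 0 = \frac{1}{-12 + s}$)
$\frac{U{\left(593,276 \right)} + 288580}{94974 - 235957} = \frac{\frac{1}{-12 + 593} + 288580}{94974 - 235957} = \frac{\frac{1}{581} + 288580}{-140983} = \left(\frac{1}{581} + 288580\right) \left(- \frac{1}{140983}\right) = \frac{167664981}{581} \left(- \frac{1}{140983}\right) = - \frac{167664981}{81911123}$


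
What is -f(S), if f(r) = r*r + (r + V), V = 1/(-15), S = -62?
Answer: -56729/15 ≈ -3781.9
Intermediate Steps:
V = -1/15 ≈ -0.066667
f(r) = -1/15 + r + r**2 (f(r) = r*r + (r - 1/15) = r**2 + (-1/15 + r) = -1/15 + r + r**2)
-f(S) = -(-1/15 - 62 + (-62)**2) = -(-1/15 - 62 + 3844) = -1*56729/15 = -56729/15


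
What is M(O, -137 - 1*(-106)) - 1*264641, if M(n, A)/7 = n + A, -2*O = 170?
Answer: -265453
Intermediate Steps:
O = -85 (O = -½*170 = -85)
M(n, A) = 7*A + 7*n (M(n, A) = 7*(n + A) = 7*(A + n) = 7*A + 7*n)
M(O, -137 - 1*(-106)) - 1*264641 = (7*(-137 - 1*(-106)) + 7*(-85)) - 1*264641 = (7*(-137 + 106) - 595) - 264641 = (7*(-31) - 595) - 264641 = (-217 - 595) - 264641 = -812 - 264641 = -265453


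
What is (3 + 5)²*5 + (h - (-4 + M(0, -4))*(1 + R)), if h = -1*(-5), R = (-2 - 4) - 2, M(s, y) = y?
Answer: 269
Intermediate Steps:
R = -8 (R = -6 - 2 = -8)
h = 5
(3 + 5)²*5 + (h - (-4 + M(0, -4))*(1 + R)) = (3 + 5)²*5 + (5 - (-4 - 4)*(1 - 8)) = 8²*5 + (5 - (-8)*(-7)) = 64*5 + (5 - 1*56) = 320 + (5 - 56) = 320 - 51 = 269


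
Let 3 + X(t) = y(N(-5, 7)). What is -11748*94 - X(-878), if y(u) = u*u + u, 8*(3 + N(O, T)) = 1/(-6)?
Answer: -2544342001/2304 ≈ -1.1043e+6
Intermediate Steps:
N(O, T) = -145/48 (N(O, T) = -3 + (1/8)/(-6) = -3 + (1/8)*(-1/6) = -3 - 1/48 = -145/48)
y(u) = u + u**2 (y(u) = u**2 + u = u + u**2)
X(t) = 7153/2304 (X(t) = -3 - 145*(1 - 145/48)/48 = -3 - 145/48*(-97/48) = -3 + 14065/2304 = 7153/2304)
-11748*94 - X(-878) = -11748*94 - 1*7153/2304 = -1104312 - 7153/2304 = -2544342001/2304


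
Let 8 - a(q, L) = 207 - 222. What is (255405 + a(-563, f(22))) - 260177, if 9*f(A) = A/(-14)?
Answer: -4749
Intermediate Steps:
f(A) = -A/126 (f(A) = (A/(-14))/9 = (A*(-1/14))/9 = (-A/14)/9 = -A/126)
a(q, L) = 23 (a(q, L) = 8 - (207 - 222) = 8 - 1*(-15) = 8 + 15 = 23)
(255405 + a(-563, f(22))) - 260177 = (255405 + 23) - 260177 = 255428 - 260177 = -4749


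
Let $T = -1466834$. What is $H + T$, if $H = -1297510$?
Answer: $-2764344$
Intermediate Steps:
$H + T = -1297510 - 1466834 = -2764344$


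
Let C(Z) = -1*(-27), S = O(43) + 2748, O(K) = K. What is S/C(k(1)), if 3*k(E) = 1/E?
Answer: 2791/27 ≈ 103.37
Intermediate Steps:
S = 2791 (S = 43 + 2748 = 2791)
k(E) = 1/(3*E)
C(Z) = 27
S/C(k(1)) = 2791/27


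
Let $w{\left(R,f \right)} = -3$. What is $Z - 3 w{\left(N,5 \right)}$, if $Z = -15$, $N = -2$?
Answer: $-6$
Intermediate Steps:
$Z - 3 w{\left(N,5 \right)} = -15 - -9 = -15 + 9 = -6$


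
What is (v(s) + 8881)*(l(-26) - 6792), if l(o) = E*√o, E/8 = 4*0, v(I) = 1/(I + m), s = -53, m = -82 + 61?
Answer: -2231827428/37 ≈ -6.0320e+7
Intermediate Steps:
m = -21
v(I) = 1/(-21 + I) (v(I) = 1/(I - 21) = 1/(-21 + I))
E = 0 (E = 8*(4*0) = 8*0 = 0)
l(o) = 0 (l(o) = 0*√o = 0)
(v(s) + 8881)*(l(-26) - 6792) = (1/(-21 - 53) + 8881)*(0 - 6792) = (1/(-74) + 8881)*(-6792) = (-1/74 + 8881)*(-6792) = (657193/74)*(-6792) = -2231827428/37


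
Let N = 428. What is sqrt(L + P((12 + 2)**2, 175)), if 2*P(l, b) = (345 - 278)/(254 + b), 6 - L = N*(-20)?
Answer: sqrt(6306038310)/858 ≈ 92.553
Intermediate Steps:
L = 8566 (L = 6 - 428*(-20) = 6 - 1*(-8560) = 6 + 8560 = 8566)
P(l, b) = 67/(2*(254 + b)) (P(l, b) = ((345 - 278)/(254 + b))/2 = (67/(254 + b))/2 = 67/(2*(254 + b)))
sqrt(L + P((12 + 2)**2, 175)) = sqrt(8566 + 67/(2*(254 + 175))) = sqrt(8566 + (67/2)/429) = sqrt(8566 + (67/2)*(1/429)) = sqrt(8566 + 67/858) = sqrt(7349695/858) = sqrt(6306038310)/858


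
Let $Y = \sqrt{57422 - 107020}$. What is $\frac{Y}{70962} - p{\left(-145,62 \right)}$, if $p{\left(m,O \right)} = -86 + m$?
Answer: $231 + \frac{i \sqrt{49598}}{70962} \approx 231.0 + 0.0031384 i$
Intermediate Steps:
$Y = i \sqrt{49598}$ ($Y = \sqrt{-49598} = i \sqrt{49598} \approx 222.71 i$)
$\frac{Y}{70962} - p{\left(-145,62 \right)} = \frac{i \sqrt{49598}}{70962} - \left(-86 - 145\right) = i \sqrt{49598} \cdot \frac{1}{70962} - -231 = \frac{i \sqrt{49598}}{70962} + 231 = 231 + \frac{i \sqrt{49598}}{70962}$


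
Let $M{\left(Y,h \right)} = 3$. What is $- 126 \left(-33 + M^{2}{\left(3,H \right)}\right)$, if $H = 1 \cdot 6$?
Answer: $3024$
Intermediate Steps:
$H = 6$
$- 126 \left(-33 + M^{2}{\left(3,H \right)}\right) = - 126 \left(-33 + 3^{2}\right) = - 126 \left(-33 + 9\right) = \left(-126\right) \left(-24\right) = 3024$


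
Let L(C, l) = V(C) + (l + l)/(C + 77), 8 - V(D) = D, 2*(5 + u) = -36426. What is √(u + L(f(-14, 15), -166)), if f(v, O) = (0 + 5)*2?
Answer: 8*I*√2155251/87 ≈ 135.0*I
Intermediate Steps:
u = -18218 (u = -5 + (½)*(-36426) = -5 - 18213 = -18218)
V(D) = 8 - D
f(v, O) = 10 (f(v, O) = 5*2 = 10)
L(C, l) = 8 - C + 2*l/(77 + C) (L(C, l) = (8 - C) + (l + l)/(C + 77) = (8 - C) + (2*l)/(77 + C) = (8 - C) + 2*l/(77 + C) = 8 - C + 2*l/(77 + C))
√(u + L(f(-14, 15), -166)) = √(-18218 + (616 - 1*10² - 69*10 + 2*(-166))/(77 + 10)) = √(-18218 + (616 - 1*100 - 690 - 332)/87) = √(-18218 + (616 - 100 - 690 - 332)/87) = √(-18218 + (1/87)*(-506)) = √(-18218 - 506/87) = √(-1585472/87) = 8*I*√2155251/87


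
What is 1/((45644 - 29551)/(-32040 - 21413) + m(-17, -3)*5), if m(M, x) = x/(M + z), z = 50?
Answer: -587983/444288 ≈ -1.3234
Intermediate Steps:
m(M, x) = x/(50 + M) (m(M, x) = x/(M + 50) = x/(50 + M))
1/((45644 - 29551)/(-32040 - 21413) + m(-17, -3)*5) = 1/((45644 - 29551)/(-32040 - 21413) - 3/(50 - 17)*5) = 1/(16093/(-53453) - 3/33*5) = 1/(16093*(-1/53453) - 3*1/33*5) = 1/(-16093/53453 - 1/11*5) = 1/(-16093/53453 - 5/11) = 1/(-444288/587983) = -587983/444288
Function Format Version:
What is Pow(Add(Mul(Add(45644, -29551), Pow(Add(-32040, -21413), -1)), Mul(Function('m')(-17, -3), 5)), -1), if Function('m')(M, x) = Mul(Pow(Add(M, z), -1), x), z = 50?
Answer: Rational(-587983, 444288) ≈ -1.3234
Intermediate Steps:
Function('m')(M, x) = Mul(x, Pow(Add(50, M), -1)) (Function('m')(M, x) = Mul(Pow(Add(M, 50), -1), x) = Mul(Pow(Add(50, M), -1), x) = Mul(x, Pow(Add(50, M), -1)))
Pow(Add(Mul(Add(45644, -29551), Pow(Add(-32040, -21413), -1)), Mul(Function('m')(-17, -3), 5)), -1) = Pow(Add(Mul(Add(45644, -29551), Pow(Add(-32040, -21413), -1)), Mul(Mul(-3, Pow(Add(50, -17), -1)), 5)), -1) = Pow(Add(Mul(16093, Pow(-53453, -1)), Mul(Mul(-3, Pow(33, -1)), 5)), -1) = Pow(Add(Mul(16093, Rational(-1, 53453)), Mul(Mul(-3, Rational(1, 33)), 5)), -1) = Pow(Add(Rational(-16093, 53453), Mul(Rational(-1, 11), 5)), -1) = Pow(Add(Rational(-16093, 53453), Rational(-5, 11)), -1) = Pow(Rational(-444288, 587983), -1) = Rational(-587983, 444288)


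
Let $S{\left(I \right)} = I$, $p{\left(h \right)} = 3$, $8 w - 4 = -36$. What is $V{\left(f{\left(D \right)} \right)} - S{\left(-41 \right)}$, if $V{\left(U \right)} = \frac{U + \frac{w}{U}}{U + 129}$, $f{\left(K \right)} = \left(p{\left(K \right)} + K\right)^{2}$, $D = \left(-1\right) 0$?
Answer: $\frac{50999}{1242} \approx 41.062$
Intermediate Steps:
$w = -4$ ($w = \frac{1}{2} + \frac{1}{8} \left(-36\right) = \frac{1}{2} - \frac{9}{2} = -4$)
$D = 0$
$f{\left(K \right)} = \left(3 + K\right)^{2}$
$V{\left(U \right)} = \frac{U - \frac{4}{U}}{129 + U}$ ($V{\left(U \right)} = \frac{U - \frac{4}{U}}{U + 129} = \frac{U - \frac{4}{U}}{129 + U}$)
$V{\left(f{\left(D \right)} \right)} - S{\left(-41 \right)} = \frac{-4 + \left(\left(3 + 0\right)^{2}\right)^{2}}{\left(3 + 0\right)^{2} \left(129 + \left(3 + 0\right)^{2}\right)} - -41 = \frac{-4 + \left(3^{2}\right)^{2}}{3^{2} \left(129 + 3^{2}\right)} + 41 = \frac{-4 + 9^{2}}{9 \left(129 + 9\right)} + 41 = \frac{-4 + 81}{9 \cdot 138} + 41 = \frac{1}{9} \cdot \frac{1}{138} \cdot 77 + 41 = \frac{77}{1242} + 41 = \frac{50999}{1242}$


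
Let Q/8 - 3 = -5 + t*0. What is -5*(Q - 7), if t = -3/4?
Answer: 115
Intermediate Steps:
t = -¾ (t = -3*¼ = -¾ ≈ -0.75000)
Q = -16 (Q = 24 + 8*(-5 - ¾*0) = 24 + 8*(-5 + 0) = 24 + 8*(-5) = 24 - 40 = -16)
-5*(Q - 7) = -5*(-16 - 7) = -5*(-23) = 115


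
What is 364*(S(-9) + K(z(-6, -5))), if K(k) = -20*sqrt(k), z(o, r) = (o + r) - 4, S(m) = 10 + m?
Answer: 364 - 7280*I*sqrt(15) ≈ 364.0 - 28195.0*I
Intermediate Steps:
z(o, r) = -4 + o + r
364*(S(-9) + K(z(-6, -5))) = 364*((10 - 9) - 20*sqrt(-4 - 6 - 5)) = 364*(1 - 20*I*sqrt(15)) = 364 - 7280*I*sqrt(15)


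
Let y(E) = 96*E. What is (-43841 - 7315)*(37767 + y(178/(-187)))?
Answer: -360411464196/187 ≈ -1.9273e+9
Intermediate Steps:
(-43841 - 7315)*(37767 + y(178/(-187))) = (-43841 - 7315)*(37767 + 96*(178/(-187))) = -51156*(37767 + 96*(178*(-1/187))) = -51156*(37767 + 96*(-178/187)) = -51156*(37767 - 17088/187) = -51156*7045341/187 = -360411464196/187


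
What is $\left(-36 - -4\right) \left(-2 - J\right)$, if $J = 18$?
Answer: $640$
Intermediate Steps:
$\left(-36 - -4\right) \left(-2 - J\right) = \left(-36 - -4\right) \left(-2 - 18\right) = \left(-36 + \left(-2 + 6\right)\right) \left(-2 - 18\right) = \left(-36 + 4\right) \left(-20\right) = \left(-32\right) \left(-20\right) = 640$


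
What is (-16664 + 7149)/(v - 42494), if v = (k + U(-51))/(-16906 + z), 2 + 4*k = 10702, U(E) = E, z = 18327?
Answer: 2704163/12076270 ≈ 0.22392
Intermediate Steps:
k = 2675 (k = -1/2 + (1/4)*10702 = -1/2 + 5351/2 = 2675)
v = 2624/1421 (v = (2675 - 51)/(-16906 + 18327) = 2624/1421 ≈ 1.8466)
(-16664 + 7149)/(v - 42494) = (-16664 + 7149)/(2624/1421 - 42494) = -9515/(-60381350/1421) = -9515*(-1421/60381350) = 2704163/12076270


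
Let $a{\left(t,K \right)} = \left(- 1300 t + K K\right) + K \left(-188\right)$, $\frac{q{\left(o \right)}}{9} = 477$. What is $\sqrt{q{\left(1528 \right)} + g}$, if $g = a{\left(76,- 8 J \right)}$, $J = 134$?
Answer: $7 \sqrt{25637} \approx 1120.8$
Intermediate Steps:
$q{\left(o \right)} = 4293$ ($q{\left(o \right)} = 9 \cdot 477 = 4293$)
$a{\left(t,K \right)} = K^{2} - 1300 t - 188 K$ ($a{\left(t,K \right)} = \left(- 1300 t + K^{2}\right) - 188 K = \left(K^{2} - 1300 t\right) - 188 K = K^{2} - 1300 t - 188 K$)
$g = 1251920$ ($g = \left(\left(-8\right) 134\right)^{2} - 98800 - 188 \left(\left(-8\right) 134\right) = \left(-1072\right)^{2} - 98800 - -201536 = 1149184 - 98800 + 201536 = 1251920$)
$\sqrt{q{\left(1528 \right)} + g} = \sqrt{4293 + 1251920} = \sqrt{1256213} = 7 \sqrt{25637}$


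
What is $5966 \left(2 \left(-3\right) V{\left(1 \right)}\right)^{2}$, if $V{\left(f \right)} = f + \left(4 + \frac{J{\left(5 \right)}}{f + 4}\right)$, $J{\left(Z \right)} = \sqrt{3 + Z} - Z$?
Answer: $\frac{87628608}{25} + \frac{3436416 \sqrt{2}}{5} \approx 4.4771 \cdot 10^{6}$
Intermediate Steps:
$V{\left(f \right)} = 4 + f + \frac{-5 + 2 \sqrt{2}}{4 + f}$ ($V{\left(f \right)} = f + \left(4 + \frac{\sqrt{3 + 5} - 5}{f + 4}\right) = f + \left(4 + \frac{\sqrt{8} - 5}{4 + f}\right) = f + \left(4 + \frac{2 \sqrt{2} - 5}{4 + f}\right) = f + \left(4 + \frac{-5 + 2 \sqrt{2}}{4 + f}\right) = 4 + f + \frac{-5 + 2 \sqrt{2}}{4 + f}$)
$5966 \left(2 \left(-3\right) V{\left(1 \right)}\right)^{2} = 5966 \left(2 \left(-3\right) \frac{11 + 1^{2} + 2 \sqrt{2} + 8 \cdot 1}{4 + 1}\right)^{2} = 5966 \left(- 6 \frac{11 + 1 + 2 \sqrt{2} + 8}{5}\right)^{2} = 5966 \left(- 6 \frac{20 + 2 \sqrt{2}}{5}\right)^{2} = 5966 \left(- 6 \left(4 + \frac{2 \sqrt{2}}{5}\right)\right)^{2} = 5966 \left(-24 - \frac{12 \sqrt{2}}{5}\right)^{2}$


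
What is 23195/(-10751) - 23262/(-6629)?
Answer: 96330107/71268379 ≈ 1.3517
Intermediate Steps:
23195/(-10751) - 23262/(-6629) = 23195*(-1/10751) - 23262*(-1/6629) = -23195/10751 + 23262/6629 = 96330107/71268379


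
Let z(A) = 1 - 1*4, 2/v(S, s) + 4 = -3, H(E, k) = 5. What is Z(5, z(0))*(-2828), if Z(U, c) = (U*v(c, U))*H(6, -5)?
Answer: 20200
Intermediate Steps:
v(S, s) = -2/7 (v(S, s) = 2/(-4 - 3) = 2/(-7) = 2*(-⅐) = -2/7)
z(A) = -3 (z(A) = 1 - 4 = -3)
Z(U, c) = -10*U/7 (Z(U, c) = (U*(-2/7))*5 = -2*U/7*5 = -10*U/7)
Z(5, z(0))*(-2828) = -10/7*5*(-2828) = -50/7*(-2828) = 20200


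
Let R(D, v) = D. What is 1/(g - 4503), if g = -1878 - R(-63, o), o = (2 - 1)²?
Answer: -1/6318 ≈ -0.00015828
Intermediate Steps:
o = 1 (o = 1² = 1)
g = -1815 (g = -1878 - 1*(-63) = -1878 + 63 = -1815)
1/(g - 4503) = 1/(-1815 - 4503) = 1/(-6318) = -1/6318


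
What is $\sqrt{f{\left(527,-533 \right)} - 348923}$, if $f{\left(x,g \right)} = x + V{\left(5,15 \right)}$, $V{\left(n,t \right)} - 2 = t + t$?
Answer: $2 i \sqrt{87091} \approx 590.22 i$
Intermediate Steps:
$V{\left(n,t \right)} = 2 + 2 t$ ($V{\left(n,t \right)} = 2 + \left(t + t\right) = 2 + 2 t$)
$f{\left(x,g \right)} = 32 + x$ ($f{\left(x,g \right)} = x + \left(2 + 2 \cdot 15\right) = x + \left(2 + 30\right) = x + 32 = 32 + x$)
$\sqrt{f{\left(527,-533 \right)} - 348923} = \sqrt{\left(32 + 527\right) - 348923} = \sqrt{559 - 348923} = \sqrt{-348364} = 2 i \sqrt{87091}$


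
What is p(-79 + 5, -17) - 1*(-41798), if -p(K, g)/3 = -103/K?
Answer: 3092743/74 ≈ 41794.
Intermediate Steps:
p(K, g) = 309/K (p(K, g) = -(-309)/K = 309/K)
p(-79 + 5, -17) - 1*(-41798) = 309/(-79 + 5) - 1*(-41798) = 309/(-74) + 41798 = 309*(-1/74) + 41798 = -309/74 + 41798 = 3092743/74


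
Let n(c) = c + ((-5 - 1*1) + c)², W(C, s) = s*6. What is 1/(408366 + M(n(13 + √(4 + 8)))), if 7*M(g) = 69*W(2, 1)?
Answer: 7/2858976 ≈ 2.4484e-6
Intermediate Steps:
W(C, s) = 6*s
n(c) = c + (-6 + c)² (n(c) = c + ((-5 - 1) + c)² = c + (-6 + c)²)
M(g) = 414/7 (M(g) = (69*(6*1))/7 = (69*6)/7 = (⅐)*414 = 414/7)
1/(408366 + M(n(13 + √(4 + 8)))) = 1/(408366 + 414/7) = 1/(2858976/7) = 7/2858976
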